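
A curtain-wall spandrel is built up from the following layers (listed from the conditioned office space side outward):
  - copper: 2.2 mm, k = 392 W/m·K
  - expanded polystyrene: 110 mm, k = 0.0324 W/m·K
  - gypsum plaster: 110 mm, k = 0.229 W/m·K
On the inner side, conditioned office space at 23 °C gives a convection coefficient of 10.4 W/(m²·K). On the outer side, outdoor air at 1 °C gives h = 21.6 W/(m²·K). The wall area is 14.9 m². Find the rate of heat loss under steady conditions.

Using the resistance-network approach (series):
R_inner film = 1/(h_i·A) = 1/(10.4×14.9) = 0.006453 K/W
R_copper = L/(kA) = 0.0022/(392×14.9) = 3.767×10^-7 K/W
R_expanded polystyrene = L/(kA) = 0.11/(0.0324×14.9) = 0.2279 K/W
R_gypsum plaster = L/(kA) = 0.11/(0.229×14.9) = 0.03224 K/W
R_outer film = 1/(h_o·A) = 1/(21.6×14.9) = 0.003107 K/W
R_total = 0.2697 K/W
Q = ΔT / R_total = 22 / 0.2697

Q ≈ 81.6 W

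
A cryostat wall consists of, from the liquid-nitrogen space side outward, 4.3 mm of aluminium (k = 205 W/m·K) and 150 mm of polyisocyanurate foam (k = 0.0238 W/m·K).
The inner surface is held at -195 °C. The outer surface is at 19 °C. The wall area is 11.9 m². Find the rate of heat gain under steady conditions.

Series thermal resistances:
R_aluminium = L/(kA) = 0.0043/(205×11.9) = 1.763×10^-6 K/W
R_polyisocyanurate foam = L/(kA) = 0.15/(0.0238×11.9) = 0.5296 K/W
R_total = 0.5296 K/W
Q = ΔT / R_total = 214 / 0.5296

Q ≈ 404 W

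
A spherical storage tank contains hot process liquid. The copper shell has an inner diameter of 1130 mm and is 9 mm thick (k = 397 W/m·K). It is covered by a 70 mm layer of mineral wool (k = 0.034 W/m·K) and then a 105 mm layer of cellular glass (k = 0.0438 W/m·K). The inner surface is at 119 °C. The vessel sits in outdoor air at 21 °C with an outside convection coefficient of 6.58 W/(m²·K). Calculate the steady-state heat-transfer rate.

Radial (spherical) resistances in series:
R_copper shell = (1/0.565 − 1/0.574)/(4π×397) = 5.563×10^-6 K/W
R_mineral wool = (1/0.574 − 1/0.644)/(4π×0.034) = 0.4432 K/W
R_cellular glass = (1/0.644 − 1/0.749)/(4π×0.0438) = 0.3955 K/W
R_outer film = 1/(h·4πr_o²) = 1/(6.58×4π×0.749²) = 0.02156 K/W
R_total = 0.8603 K/W
Q = ΔT/R_total = 98/0.8603

Q ≈ 114 W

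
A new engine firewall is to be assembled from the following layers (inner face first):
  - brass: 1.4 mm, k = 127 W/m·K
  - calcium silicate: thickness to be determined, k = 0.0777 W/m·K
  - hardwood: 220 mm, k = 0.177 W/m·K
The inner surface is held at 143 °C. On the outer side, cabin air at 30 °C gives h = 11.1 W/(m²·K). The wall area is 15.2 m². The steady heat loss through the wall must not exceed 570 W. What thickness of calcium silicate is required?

L ≈ 131 mm

Thermal resistances in series:
R_brass = L/(kA) = 0.0014/(127×15.2) = 7.252×10^-7 K/W
R_hardwood = L/(kA) = 0.22/(0.177×15.2) = 0.08177 K/W
R_outer film = 1/(h_o·A) = 1/(11.1×15.2) = 0.005927 K/W
Sum of the known resistances R_other = 0.0877 K/W
Required total resistance R_tot = ΔT/Q_allow = 113/570 = 0.1982 K/W
R_calcium silicate = R_tot − R_other = 0.1105 K/W
L = R·k·A = 0.1105×0.0777×15.2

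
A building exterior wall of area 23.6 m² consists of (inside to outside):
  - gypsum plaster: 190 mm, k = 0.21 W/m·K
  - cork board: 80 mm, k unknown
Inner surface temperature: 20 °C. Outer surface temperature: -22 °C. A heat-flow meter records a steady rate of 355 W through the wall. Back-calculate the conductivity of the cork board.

k ≈ 0.0424 W/(m·K)

Treating each layer as a thermal resistance in series:
R_gypsum plaster = L/(kA) = 0.19/(0.21×23.6) = 0.03834 K/W
Sum of known resistances R_other = 0.03834 K/W
Total R = ΔT/Q = 42/355 = 0.1183 K/W
R_cork board = R_total − R_other = 0.07997 K/W
k = L/(R·A) = 0.08/(0.07997×23.6)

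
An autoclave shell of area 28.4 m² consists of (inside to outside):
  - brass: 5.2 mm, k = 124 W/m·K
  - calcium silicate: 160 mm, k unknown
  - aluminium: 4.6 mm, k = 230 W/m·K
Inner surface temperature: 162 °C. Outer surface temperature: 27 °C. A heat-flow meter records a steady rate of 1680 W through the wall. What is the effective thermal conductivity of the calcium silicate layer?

k ≈ 0.0701 W/(m·K)

Model the wall as resistances in series:
R_brass = L/(kA) = 0.0052/(124×28.4) = 1.477×10^-6 K/W
R_aluminium = L/(kA) = 0.0046/(230×28.4) = 7.042×10^-7 K/W
Sum of known resistances R_other = 2.181×10^-6 K/W
Total R = ΔT/Q = 135/1680 = 0.08036 K/W
R_calcium silicate = R_total − R_other = 0.08035 K/W
k = L/(R·A) = 0.16/(0.08035×28.4)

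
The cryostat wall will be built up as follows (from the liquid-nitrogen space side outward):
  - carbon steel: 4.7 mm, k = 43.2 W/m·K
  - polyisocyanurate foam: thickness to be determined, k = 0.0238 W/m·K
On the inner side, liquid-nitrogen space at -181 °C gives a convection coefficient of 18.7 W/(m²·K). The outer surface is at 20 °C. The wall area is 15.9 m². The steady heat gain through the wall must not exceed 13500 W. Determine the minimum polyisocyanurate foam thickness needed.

L ≈ 4.36 mm

Using the resistance-network approach (series):
R_inner film = 1/(h_i·A) = 1/(18.7×15.9) = 0.003363 K/W
R_carbon steel = L/(kA) = 0.0047/(43.2×15.9) = 6.843×10^-6 K/W
Sum of the known resistances R_other = 0.00337 K/W
Required total resistance R_tot = ΔT/Q_allow = 201/13500 = 0.01489 K/W
R_polyisocyanurate foam = R_tot − R_other = 0.01152 K/W
L = R·k·A = 0.01152×0.0238×15.9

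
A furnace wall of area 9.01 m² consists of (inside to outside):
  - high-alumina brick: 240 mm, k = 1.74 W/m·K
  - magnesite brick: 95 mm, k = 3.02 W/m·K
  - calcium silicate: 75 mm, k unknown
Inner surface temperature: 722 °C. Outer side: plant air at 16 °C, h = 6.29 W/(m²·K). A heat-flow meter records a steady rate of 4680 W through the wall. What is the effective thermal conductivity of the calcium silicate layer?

k ≈ 0.0728 W/(m·K)

Series thermal resistances:
R_high-alumina brick = L/(kA) = 0.24/(1.74×9.01) = 0.01531 K/W
R_magnesite brick = L/(kA) = 0.095/(3.02×9.01) = 0.003491 K/W
R_outer film = 1/(h_o·A) = 1/(6.29×9.01) = 0.01765 K/W
Sum of known resistances R_other = 0.03645 K/W
Total R = ΔT/Q = 706/4680 = 0.1509 K/W
R_calcium silicate = R_total − R_other = 0.1144 K/W
k = L/(R·A) = 0.075/(0.1144×9.01)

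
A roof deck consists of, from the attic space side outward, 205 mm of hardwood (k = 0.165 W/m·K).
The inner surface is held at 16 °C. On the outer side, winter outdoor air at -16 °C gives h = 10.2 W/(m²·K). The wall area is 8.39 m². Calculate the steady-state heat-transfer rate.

Thermal resistances in series:
R_hardwood = L/(kA) = 0.205/(0.165×8.39) = 0.1481 K/W
R_outer film = 1/(h_o·A) = 1/(10.2×8.39) = 0.01169 K/W
R_total = 0.1598 K/W
Q = ΔT / R_total = 32 / 0.1598

Q ≈ 200 W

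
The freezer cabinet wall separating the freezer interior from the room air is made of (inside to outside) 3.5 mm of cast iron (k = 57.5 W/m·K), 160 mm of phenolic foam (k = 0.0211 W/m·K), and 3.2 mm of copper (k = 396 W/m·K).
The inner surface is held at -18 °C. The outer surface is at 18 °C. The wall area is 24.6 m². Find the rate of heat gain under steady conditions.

Using the resistance-network approach (series):
R_cast iron = L/(kA) = 0.0035/(57.5×24.6) = 2.474×10^-6 K/W
R_phenolic foam = L/(kA) = 0.16/(0.0211×24.6) = 0.3082 K/W
R_copper = L/(kA) = 0.0032/(396×24.6) = 3.285×10^-7 K/W
R_total = 0.3083 K/W
Q = ΔT / R_total = 36 / 0.3083

Q ≈ 117 W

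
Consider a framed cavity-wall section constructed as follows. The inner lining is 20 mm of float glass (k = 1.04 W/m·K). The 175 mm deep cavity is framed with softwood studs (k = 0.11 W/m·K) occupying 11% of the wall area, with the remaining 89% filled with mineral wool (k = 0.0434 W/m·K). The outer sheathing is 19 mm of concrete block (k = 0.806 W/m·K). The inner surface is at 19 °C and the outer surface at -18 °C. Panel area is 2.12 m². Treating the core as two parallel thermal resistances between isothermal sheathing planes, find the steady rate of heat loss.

Q ≈ 22.5 W

Sheathing layers in series; stud and cavity paths in parallel between them.
R_inner = 0.02/(1.04×2.12) = 0.009071 K/W
R_stud  = 0.175/(0.11×0.11×2.12) = 6.822 K/W
R_cav   = 0.175/(0.0434×0.89×2.12) = 2.137 K/W
1/R_core = 1/R_stud + 1/R_cav → R_core = 1.627 K/W
R_outer = 0.019/(0.806×2.12) = 0.01112 K/W
R_total = 1.648 K/W
Q = ΔT/R_total = 37/1.648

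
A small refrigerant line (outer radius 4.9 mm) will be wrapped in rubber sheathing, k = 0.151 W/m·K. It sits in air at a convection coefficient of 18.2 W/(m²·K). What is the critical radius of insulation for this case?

r_cr ≈ 8.3 mm

For a cylinder r_cr = k/h = 0.151/18.2
r_cr = 8.3 mm; since the bare radius (4.9 mm) is below r_cr, adding a thin layer of insulation will *increase* heat loss.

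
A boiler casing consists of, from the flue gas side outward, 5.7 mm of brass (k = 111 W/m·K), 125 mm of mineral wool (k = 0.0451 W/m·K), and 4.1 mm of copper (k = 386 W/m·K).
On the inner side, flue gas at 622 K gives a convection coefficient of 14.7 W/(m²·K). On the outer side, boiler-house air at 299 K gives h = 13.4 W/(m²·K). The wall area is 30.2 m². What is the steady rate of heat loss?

Treating each layer as a thermal resistance in series:
R_inner film = 1/(h_i·A) = 1/(14.7×30.2) = 0.002253 K/W
R_brass = L/(kA) = 0.0057/(111×30.2) = 1.7×10^-6 K/W
R_mineral wool = L/(kA) = 0.125/(0.0451×30.2) = 0.09178 K/W
R_copper = L/(kA) = 0.0041/(386×30.2) = 3.517×10^-7 K/W
R_outer film = 1/(h_o·A) = 1/(13.4×30.2) = 0.002471 K/W
R_total = 0.0965 K/W
Q = ΔT / R_total = 323 / 0.0965

Q ≈ 3350 W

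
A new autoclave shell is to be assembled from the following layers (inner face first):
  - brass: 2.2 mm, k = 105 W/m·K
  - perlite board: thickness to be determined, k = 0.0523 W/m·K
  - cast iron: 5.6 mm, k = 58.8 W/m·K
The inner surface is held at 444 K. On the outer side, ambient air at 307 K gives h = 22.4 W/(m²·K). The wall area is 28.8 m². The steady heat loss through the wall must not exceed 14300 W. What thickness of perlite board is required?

L ≈ 12.1 mm

Model the wall as resistances in series:
R_brass = L/(kA) = 0.0022/(105×28.8) = 7.275×10^-7 K/W
R_cast iron = L/(kA) = 0.0056/(58.8×28.8) = 3.307×10^-6 K/W
R_outer film = 1/(h_o·A) = 1/(22.4×28.8) = 0.00155 K/W
Sum of the known resistances R_other = 0.001554 K/W
Required total resistance R_tot = ΔT/Q_allow = 137/14300 = 0.00958 K/W
R_perlite board = R_tot − R_other = 0.008026 K/W
L = R·k·A = 0.008026×0.0523×28.8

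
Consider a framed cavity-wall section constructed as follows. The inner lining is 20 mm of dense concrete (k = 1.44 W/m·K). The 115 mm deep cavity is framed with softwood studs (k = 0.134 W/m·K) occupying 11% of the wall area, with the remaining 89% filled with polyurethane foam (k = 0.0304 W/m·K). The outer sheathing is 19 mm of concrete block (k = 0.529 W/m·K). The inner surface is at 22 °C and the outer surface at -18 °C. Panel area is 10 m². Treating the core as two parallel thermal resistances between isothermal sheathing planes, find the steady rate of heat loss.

Q ≈ 143 W

Sheathing layers in series; stud and cavity paths in parallel between them.
R_inner = 0.02/(1.44×10) = 0.001389 K/W
R_stud  = 0.115/(0.134×0.11×10) = 0.7802 K/W
R_cav   = 0.115/(0.0304×0.89×10) = 0.425 K/W
1/R_core = 1/R_stud + 1/R_cav → R_core = 0.2751 K/W
R_outer = 0.019/(0.529×10) = 0.003592 K/W
R_total = 0.2801 K/W
Q = ΔT/R_total = 40/0.2801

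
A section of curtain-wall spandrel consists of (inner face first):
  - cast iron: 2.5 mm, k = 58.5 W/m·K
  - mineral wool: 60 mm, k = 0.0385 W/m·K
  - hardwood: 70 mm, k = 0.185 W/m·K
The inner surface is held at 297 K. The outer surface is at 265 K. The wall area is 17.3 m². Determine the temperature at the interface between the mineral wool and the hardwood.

Series thermal resistances:
R_cast iron = L/(kA) = 0.0025/(58.5×17.3) = 2.47×10^-6 K/W
R_mineral wool = L/(kA) = 0.06/(0.0385×17.3) = 0.09008 K/W
R_hardwood = L/(kA) = 0.07/(0.185×17.3) = 0.02187 K/W
R_total = 0.112 K/W;  Q = ΔT/R_total = 32/0.112 = 285.8 W
T_interface = T_inner − Q·ΣR(inner→interface) = 297 − 286×0.09009

T ≈ 271 K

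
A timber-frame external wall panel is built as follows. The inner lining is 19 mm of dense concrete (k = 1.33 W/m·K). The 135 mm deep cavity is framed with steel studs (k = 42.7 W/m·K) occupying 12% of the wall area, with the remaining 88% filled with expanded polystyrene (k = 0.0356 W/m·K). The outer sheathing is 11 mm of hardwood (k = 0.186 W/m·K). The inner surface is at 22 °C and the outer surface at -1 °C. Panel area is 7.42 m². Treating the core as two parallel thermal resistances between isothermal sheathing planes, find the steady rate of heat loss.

Q ≈ 1710 W

Sheathing layers in series; stud and cavity paths in parallel between them.
R_inner = 0.019/(1.33×7.42) = 0.001925 K/W
R_stud  = 0.135/(42.7×0.12×7.42) = 0.003551 K/W
R_cav   = 0.135/(0.0356×0.88×7.42) = 0.5808 K/W
1/R_core = 1/R_stud + 1/R_cav → R_core = 0.003529 K/W
R_outer = 0.011/(0.186×7.42) = 0.00797 K/W
R_total = 0.01342 K/W
Q = ΔT/R_total = 23/0.01342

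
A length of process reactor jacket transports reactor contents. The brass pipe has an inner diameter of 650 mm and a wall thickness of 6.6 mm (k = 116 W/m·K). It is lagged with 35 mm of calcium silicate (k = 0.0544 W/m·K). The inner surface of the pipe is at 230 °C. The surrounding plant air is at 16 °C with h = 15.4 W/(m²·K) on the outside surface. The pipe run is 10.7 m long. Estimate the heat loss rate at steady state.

Q ≈ 7120 W

Radial resistances (cylindrical: R_cond = ln(r_o/r_i)/(2πkL), R_conv = 1/(h·2πrL)):
R_brass pipe wall = ln(331.6/325)/(2π×116×10.7) = 2.578×10^-6 K/W
R_calcium silicate = ln(366.6/331.6)/(2π×0.0544×10.7) = 0.02744 K/W
R_outer film = 1/(h_o·2πr_oL) = 1/(15.4×2π×0.3666×10.7) = 0.002635 K/W
R_total = 0.03007 K/W
Q = ΔT/R_total = 214/0.03007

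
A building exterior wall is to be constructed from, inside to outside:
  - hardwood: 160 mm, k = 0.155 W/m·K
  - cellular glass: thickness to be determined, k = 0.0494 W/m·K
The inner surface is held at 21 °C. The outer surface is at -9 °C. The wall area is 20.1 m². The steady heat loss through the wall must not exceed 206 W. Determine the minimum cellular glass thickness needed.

L ≈ 93.6 mm

Model the wall as resistances in series:
R_hardwood = L/(kA) = 0.16/(0.155×20.1) = 0.05136 K/W
Sum of the known resistances R_other = 0.05136 K/W
Required total resistance R_tot = ΔT/Q_allow = 30/206 = 0.1456 K/W
R_cellular glass = R_tot − R_other = 0.09427 K/W
L = R·k·A = 0.09427×0.0494×20.1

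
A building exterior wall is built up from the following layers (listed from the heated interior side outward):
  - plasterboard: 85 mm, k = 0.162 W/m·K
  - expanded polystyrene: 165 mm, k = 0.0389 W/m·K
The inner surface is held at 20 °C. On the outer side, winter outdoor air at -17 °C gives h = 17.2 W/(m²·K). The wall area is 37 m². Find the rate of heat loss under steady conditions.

Thermal resistances in series:
R_plasterboard = L/(kA) = 0.085/(0.162×37) = 0.01418 K/W
R_expanded polystyrene = L/(kA) = 0.165/(0.0389×37) = 0.1146 K/W
R_outer film = 1/(h_o·A) = 1/(17.2×37) = 0.001571 K/W
R_total = 0.1304 K/W
Q = ΔT / R_total = 37 / 0.1304

Q ≈ 284 W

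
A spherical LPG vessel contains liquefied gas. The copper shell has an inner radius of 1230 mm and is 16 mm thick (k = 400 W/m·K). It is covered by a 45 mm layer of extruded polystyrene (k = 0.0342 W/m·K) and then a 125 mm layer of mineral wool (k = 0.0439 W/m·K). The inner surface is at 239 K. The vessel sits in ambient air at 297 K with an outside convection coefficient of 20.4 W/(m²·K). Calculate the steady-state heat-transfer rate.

Each spherical layer contributes R = (1/r_i − 1/r_o)/(4πk):
R_copper shell = (1/1.23 − 1/1.246)/(4π×400) = 2.077×10^-6 K/W
R_extruded polystyrene = (1/1.246 − 1/1.291)/(4π×0.0342) = 0.06509 K/W
R_mineral wool = (1/1.291 − 1/1.416)/(4π×0.0439) = 0.1239 K/W
R_outer film = 1/(h·4πr_o²) = 1/(20.4×4π×1.416²) = 0.001946 K/W
R_total = 0.191 K/W
Q = ΔT/R_total = 58/0.191

Q ≈ 304 W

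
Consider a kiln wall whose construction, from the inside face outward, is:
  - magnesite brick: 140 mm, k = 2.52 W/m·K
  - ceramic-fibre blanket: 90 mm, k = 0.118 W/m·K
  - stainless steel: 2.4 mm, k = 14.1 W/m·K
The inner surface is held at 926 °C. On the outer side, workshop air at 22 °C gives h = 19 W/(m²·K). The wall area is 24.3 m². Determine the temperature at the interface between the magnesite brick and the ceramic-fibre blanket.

Using the resistance-network approach (series):
R_magnesite brick = L/(kA) = 0.14/(2.52×24.3) = 0.002286 K/W
R_ceramic-fibre blanket = L/(kA) = 0.09/(0.118×24.3) = 0.03139 K/W
R_stainless steel = L/(kA) = 0.0024/(14.1×24.3) = 7.005×10^-6 K/W
R_outer film = 1/(h_o·A) = 1/(19×24.3) = 0.002166 K/W
R_total = 0.03585 K/W;  Q = ΔT/R_total = 904/0.03585 = 25220 W
T_interface = T_inner − Q·ΣR(inner→interface) = 926 − 25200×0.002286

T ≈ 868 °C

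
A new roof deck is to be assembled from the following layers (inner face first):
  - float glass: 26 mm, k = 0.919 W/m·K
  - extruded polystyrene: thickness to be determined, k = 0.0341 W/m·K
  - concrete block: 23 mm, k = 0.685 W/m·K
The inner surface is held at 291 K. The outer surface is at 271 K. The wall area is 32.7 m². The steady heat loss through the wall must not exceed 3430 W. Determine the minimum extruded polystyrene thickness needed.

L ≈ 4.39 mm

Thermal resistances in series:
R_float glass = L/(kA) = 0.026/(0.919×32.7) = 8.652×10^-4 K/W
R_concrete block = L/(kA) = 0.023/(0.685×32.7) = 0.001027 K/W
Sum of the known resistances R_other = 0.001892 K/W
Required total resistance R_tot = ΔT/Q_allow = 20/3430 = 0.005831 K/W
R_extruded polystyrene = R_tot − R_other = 0.003939 K/W
L = R·k·A = 0.003939×0.0341×32.7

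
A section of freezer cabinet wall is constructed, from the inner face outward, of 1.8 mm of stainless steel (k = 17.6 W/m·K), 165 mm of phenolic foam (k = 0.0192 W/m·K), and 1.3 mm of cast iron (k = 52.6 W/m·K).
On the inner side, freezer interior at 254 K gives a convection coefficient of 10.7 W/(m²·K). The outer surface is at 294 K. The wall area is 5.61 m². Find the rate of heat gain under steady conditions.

Thermal resistances in series:
R_inner film = 1/(h_i·A) = 1/(10.7×5.61) = 0.01666 K/W
R_stainless steel = L/(kA) = 0.0018/(17.6×5.61) = 1.823×10^-5 K/W
R_phenolic foam = L/(kA) = 0.165/(0.0192×5.61) = 1.532 K/W
R_cast iron = L/(kA) = 0.0013/(52.6×5.61) = 4.405×10^-6 K/W
R_total = 1.549 K/W
Q = ΔT / R_total = 40 / 1.549

Q ≈ 25.8 W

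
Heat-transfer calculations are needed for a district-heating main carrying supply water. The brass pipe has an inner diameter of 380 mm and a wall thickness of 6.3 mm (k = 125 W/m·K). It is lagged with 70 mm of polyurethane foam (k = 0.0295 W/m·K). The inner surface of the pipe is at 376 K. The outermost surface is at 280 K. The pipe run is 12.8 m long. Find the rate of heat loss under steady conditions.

Q ≈ 747 W

Per-layer cylindrical resistances, series-summed:
R_brass pipe wall = ln(196.3/190)/(2π×125×12.8) = 3.245×10^-6 K/W
R_polyurethane foam = ln(266.3/196.3)/(2π×0.0295×12.8) = 0.1285 K/W
R_total = 0.1285 K/W
Q = ΔT/R_total = 96/0.1285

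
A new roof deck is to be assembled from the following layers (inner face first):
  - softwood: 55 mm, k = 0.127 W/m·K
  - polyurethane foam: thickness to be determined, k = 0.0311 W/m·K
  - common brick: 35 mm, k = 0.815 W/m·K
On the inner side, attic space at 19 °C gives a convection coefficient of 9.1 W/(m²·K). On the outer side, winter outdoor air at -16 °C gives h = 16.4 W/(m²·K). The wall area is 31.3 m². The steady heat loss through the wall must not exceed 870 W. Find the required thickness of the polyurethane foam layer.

Series thermal resistances:
R_inner film = 1/(h_i·A) = 1/(9.1×31.3) = 0.003511 K/W
R_softwood = L/(kA) = 0.055/(0.127×31.3) = 0.01384 K/W
R_common brick = L/(kA) = 0.035/(0.815×31.3) = 0.001372 K/W
R_outer film = 1/(h_o·A) = 1/(16.4×31.3) = 0.001948 K/W
Sum of the known resistances R_other = 0.02067 K/W
Required total resistance R_tot = ΔT/Q_allow = 35/870 = 0.04023 K/W
R_polyurethane foam = R_tot − R_other = 0.01956 K/W
L = R·k·A = 0.01956×0.0311×31.3

L ≈ 19 mm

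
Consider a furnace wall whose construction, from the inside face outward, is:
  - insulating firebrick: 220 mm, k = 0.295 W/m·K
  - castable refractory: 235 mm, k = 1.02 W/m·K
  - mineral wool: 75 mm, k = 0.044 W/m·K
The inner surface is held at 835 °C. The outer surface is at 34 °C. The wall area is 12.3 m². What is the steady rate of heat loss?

Using the resistance-network approach (series):
R_insulating firebrick = L/(kA) = 0.22/(0.295×12.3) = 0.06063 K/W
R_castable refractory = L/(kA) = 0.235/(1.02×12.3) = 0.01873 K/W
R_mineral wool = L/(kA) = 0.075/(0.044×12.3) = 0.1386 K/W
R_total = 0.2179 K/W
Q = ΔT / R_total = 801 / 0.2179

Q ≈ 3680 W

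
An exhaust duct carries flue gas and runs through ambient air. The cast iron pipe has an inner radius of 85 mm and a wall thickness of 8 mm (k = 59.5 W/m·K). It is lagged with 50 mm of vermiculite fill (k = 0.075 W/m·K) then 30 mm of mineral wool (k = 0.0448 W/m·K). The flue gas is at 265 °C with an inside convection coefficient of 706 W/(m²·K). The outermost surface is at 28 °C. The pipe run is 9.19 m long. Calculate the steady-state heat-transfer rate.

Per-layer cylindrical resistances, series-summed:
R_inner film = 1/(h_i·2πr₁L) = 1/(706×2π×0.085×9.19) = 2.886×10^-4 K/W
R_cast iron pipe wall = ln(93/85)/(2π×59.5×9.19) = 2.618×10^-5 K/W
R_vermiculite fill = ln(143/93)/(2π×0.075×9.19) = 0.09935 K/W
R_mineral wool = ln(173/143)/(2π×0.0448×9.19) = 0.07362 K/W
R_total = 0.1733 K/W
Q = ΔT/R_total = 237/0.1733

Q ≈ 1370 W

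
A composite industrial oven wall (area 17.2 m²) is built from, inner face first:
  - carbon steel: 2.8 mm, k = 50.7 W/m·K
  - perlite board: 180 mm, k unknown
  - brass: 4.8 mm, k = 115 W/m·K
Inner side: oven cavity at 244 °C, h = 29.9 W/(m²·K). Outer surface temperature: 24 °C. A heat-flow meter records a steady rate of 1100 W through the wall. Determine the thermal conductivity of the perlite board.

Using the resistance-network approach (series):
R_inner film = 1/(h_i·A) = 1/(29.9×17.2) = 0.001944 K/W
R_carbon steel = L/(kA) = 0.0028/(50.7×17.2) = 3.211×10^-6 K/W
R_brass = L/(kA) = 0.0048/(115×17.2) = 2.427×10^-6 K/W
Sum of known resistances R_other = 0.00195 K/W
Total R = ΔT/Q = 220/1100 = 0.2 K/W
R_perlite board = R_total − R_other = 0.198 K/W
k = L/(R·A) = 0.18/(0.198×17.2)

k ≈ 0.0528 W/(m·K)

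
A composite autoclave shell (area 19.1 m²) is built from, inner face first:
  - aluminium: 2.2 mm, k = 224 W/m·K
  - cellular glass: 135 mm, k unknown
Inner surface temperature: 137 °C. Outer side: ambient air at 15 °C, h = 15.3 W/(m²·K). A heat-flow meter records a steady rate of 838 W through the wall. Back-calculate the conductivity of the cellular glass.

k ≈ 0.0497 W/(m·K)

Series thermal resistances:
R_aluminium = L/(kA) = 0.0022/(224×19.1) = 5.142×10^-7 K/W
R_outer film = 1/(h_o·A) = 1/(15.3×19.1) = 0.003422 K/W
Sum of known resistances R_other = 0.003422 K/W
Total R = ΔT/Q = 122/838 = 0.1456 K/W
R_cellular glass = R_total − R_other = 0.1422 K/W
k = L/(R·A) = 0.135/(0.1422×19.1)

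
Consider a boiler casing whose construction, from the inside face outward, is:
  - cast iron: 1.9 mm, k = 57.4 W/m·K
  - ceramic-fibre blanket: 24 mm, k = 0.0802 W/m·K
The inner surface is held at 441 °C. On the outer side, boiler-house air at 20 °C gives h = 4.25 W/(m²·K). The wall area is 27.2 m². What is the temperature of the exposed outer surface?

T ≈ 205 °C

Using the resistance-network approach (series):
R_cast iron = L/(kA) = 0.0019/(57.4×27.2) = 1.217×10^-6 K/W
R_ceramic-fibre blanket = L/(kA) = 0.024/(0.0802×27.2) = 0.011 K/W
R_outer film = 1/(h_o·A) = 1/(4.25×27.2) = 0.008651 K/W
R_total = 0.01965 K/W;  Q = ΔT/R_total = 421/0.01965 = 21420 W
T_interface = T_inner − Q·ΣR(inner→interface) = 441 − 21400×0.011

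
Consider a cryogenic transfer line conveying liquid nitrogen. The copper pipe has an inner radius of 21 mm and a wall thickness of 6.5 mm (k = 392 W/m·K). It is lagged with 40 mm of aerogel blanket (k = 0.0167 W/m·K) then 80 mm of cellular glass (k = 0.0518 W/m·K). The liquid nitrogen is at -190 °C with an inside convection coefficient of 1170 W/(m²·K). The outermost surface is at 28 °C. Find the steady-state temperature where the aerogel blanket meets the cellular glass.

For a radial system each layer contributes R = ln(r_out/r_in)/(2πkL); films add R = 1/(hA).
R_inner film = 1/(h_i·2πr₁L) = 1/(1170×2π×0.021×1) = 0.006478 K/W
R_copper pipe wall = ln(27.5/21)/(2π×392×1) = 1.095×10^-4 K/W
R_aerogel blanket = ln(67.5/27.5)/(2π×0.0167×1) = 8.558 K/W
R_cellular glass = ln(147.5/67.5)/(2π×0.0518×1) = 2.402 K/W
R_total = 10.97 K/W
Q = ΔT/R_total = 218/10.97
Q = 19.9 W/m
T_interface = T_inner + Q·ΣR(inner→interface) = -190 + 19.9×8.564

T ≈ -19.7 °C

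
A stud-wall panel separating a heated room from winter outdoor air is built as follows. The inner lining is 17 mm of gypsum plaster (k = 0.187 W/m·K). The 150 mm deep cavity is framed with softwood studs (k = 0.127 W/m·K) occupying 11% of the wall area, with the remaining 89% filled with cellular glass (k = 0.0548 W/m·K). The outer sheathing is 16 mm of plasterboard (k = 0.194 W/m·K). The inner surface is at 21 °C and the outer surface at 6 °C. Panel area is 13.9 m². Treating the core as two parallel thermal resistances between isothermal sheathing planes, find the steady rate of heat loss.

Sheathing layers in series; stud and cavity paths in parallel between them.
R_inner = 0.017/(0.187×13.9) = 0.00654 K/W
R_stud  = 0.15/(0.127×0.11×13.9) = 0.7725 K/W
R_cav   = 0.15/(0.0548×0.89×13.9) = 0.2213 K/W
1/R_core = 1/R_stud + 1/R_cav → R_core = 0.172 K/W
R_outer = 0.016/(0.194×13.9) = 0.005933 K/W
R_total = 0.1845 K/W
Q = ΔT/R_total = 15/0.1845

Q ≈ 81.3 W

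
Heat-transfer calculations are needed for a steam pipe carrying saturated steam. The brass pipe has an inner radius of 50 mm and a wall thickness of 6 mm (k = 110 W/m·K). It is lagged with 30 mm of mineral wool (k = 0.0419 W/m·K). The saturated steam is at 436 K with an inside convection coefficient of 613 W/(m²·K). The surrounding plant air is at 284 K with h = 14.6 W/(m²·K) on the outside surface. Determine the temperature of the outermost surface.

Radial resistances (cylindrical: R_cond = ln(r_o/r_i)/(2πkL), R_conv = 1/(h·2πrL)):
R_inner film = 1/(h_i·2πr₁L) = 1/(613×2π×0.05×1) = 0.005193 K/W
R_brass pipe wall = ln(56/50)/(2π×110×1) = 1.64×10^-4 K/W
R_mineral wool = ln(86/56)/(2π×0.0419×1) = 1.63 K/W
R_outer film = 1/(h_o·2πr_oL) = 1/(14.6×2π×0.086×1) = 0.1268 K/W
R_total = 1.762 K/W
Q = ΔT/R_total = 152/1.762
Q = 86.3 W/m
T_interface = T_inner − Q·ΣR(inner→interface) = 436 − 86.3×1.635

T ≈ 295 K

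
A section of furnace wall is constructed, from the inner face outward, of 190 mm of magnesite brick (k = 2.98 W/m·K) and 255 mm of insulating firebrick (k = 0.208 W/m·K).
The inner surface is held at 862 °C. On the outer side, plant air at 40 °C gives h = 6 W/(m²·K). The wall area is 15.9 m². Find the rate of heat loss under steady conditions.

Q ≈ 8970 W

Series thermal resistances:
R_magnesite brick = L/(kA) = 0.19/(2.98×15.9) = 0.00401 K/W
R_insulating firebrick = L/(kA) = 0.255/(0.208×15.9) = 0.0771 K/W
R_outer film = 1/(h_o·A) = 1/(6×15.9) = 0.01048 K/W
R_total = 0.0916 K/W
Q = ΔT / R_total = 822 / 0.0916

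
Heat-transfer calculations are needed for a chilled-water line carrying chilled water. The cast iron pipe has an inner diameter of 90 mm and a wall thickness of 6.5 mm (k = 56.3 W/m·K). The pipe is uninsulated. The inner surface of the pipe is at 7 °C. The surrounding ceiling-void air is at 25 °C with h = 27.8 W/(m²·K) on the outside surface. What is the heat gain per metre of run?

Treating each annulus and film as a series resistance:
R_cast iron pipe wall = ln(51.5/45)/(2π×56.3×1) = 3.814×10^-4 K/W
R_outer film = 1/(h_o·2πr_oL) = 1/(27.8×2π×0.0515×1) = 0.1112 K/W
R_total = 0.1115 K/W
Q = ΔT/R_total = 18/0.1115

q′ ≈ 161 W/m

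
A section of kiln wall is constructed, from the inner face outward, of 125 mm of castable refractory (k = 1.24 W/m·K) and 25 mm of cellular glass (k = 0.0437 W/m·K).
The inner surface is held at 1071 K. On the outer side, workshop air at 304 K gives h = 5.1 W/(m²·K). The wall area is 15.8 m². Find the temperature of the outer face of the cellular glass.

T ≈ 477 K

Treating each layer as a thermal resistance in series:
R_castable refractory = L/(kA) = 0.125/(1.24×15.8) = 0.00638 K/W
R_cellular glass = L/(kA) = 0.025/(0.0437×15.8) = 0.03621 K/W
R_outer film = 1/(h_o·A) = 1/(5.1×15.8) = 0.01241 K/W
R_total = 0.055 K/W;  Q = ΔT/R_total = 767/0.055 = 13950 W
T_interface = T_inner − Q·ΣR(inner→interface) = 1071 − 13900×0.04259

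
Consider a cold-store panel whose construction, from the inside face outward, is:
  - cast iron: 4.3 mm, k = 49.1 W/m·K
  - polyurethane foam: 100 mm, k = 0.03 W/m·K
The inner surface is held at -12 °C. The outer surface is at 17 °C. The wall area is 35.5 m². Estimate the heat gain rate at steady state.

Using the resistance-network approach (series):
R_cast iron = L/(kA) = 0.0043/(49.1×35.5) = 2.467×10^-6 K/W
R_polyurethane foam = L/(kA) = 0.1/(0.03×35.5) = 0.0939 K/W
R_total = 0.0939 K/W
Q = ΔT / R_total = 29 / 0.0939

Q ≈ 309 W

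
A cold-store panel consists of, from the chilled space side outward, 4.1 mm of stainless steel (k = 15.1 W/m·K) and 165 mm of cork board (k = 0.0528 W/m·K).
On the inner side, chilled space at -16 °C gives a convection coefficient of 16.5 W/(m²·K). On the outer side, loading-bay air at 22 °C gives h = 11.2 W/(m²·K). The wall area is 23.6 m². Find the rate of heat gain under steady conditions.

Treating each layer as a thermal resistance in series:
R_inner film = 1/(h_i·A) = 1/(16.5×23.6) = 0.002568 K/W
R_stainless steel = L/(kA) = 0.0041/(15.1×23.6) = 1.151×10^-5 K/W
R_cork board = L/(kA) = 0.165/(0.0528×23.6) = 0.1324 K/W
R_outer film = 1/(h_o·A) = 1/(11.2×23.6) = 0.003783 K/W
R_total = 0.1388 K/W
Q = ΔT / R_total = 38 / 0.1388

Q ≈ 274 W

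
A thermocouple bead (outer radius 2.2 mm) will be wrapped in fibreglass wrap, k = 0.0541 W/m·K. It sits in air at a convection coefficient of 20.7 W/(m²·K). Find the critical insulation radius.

For a sphere r_cr = 2k/h = 2×0.0541/20.7
r_cr = 5.23 mm; since the bare radius (2.2 mm) is below r_cr, adding a thin layer of insulation will *increase* heat loss.

r_cr ≈ 5.23 mm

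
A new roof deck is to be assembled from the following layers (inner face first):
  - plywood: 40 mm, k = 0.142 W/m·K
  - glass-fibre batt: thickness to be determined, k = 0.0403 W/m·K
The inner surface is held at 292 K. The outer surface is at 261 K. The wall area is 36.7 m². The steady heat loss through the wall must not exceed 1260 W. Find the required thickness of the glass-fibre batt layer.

L ≈ 25 mm

Using the resistance-network approach (series):
R_plywood = L/(kA) = 0.04/(0.142×36.7) = 0.007675 K/W
Sum of the known resistances R_other = 0.007675 K/W
Required total resistance R_tot = ΔT/Q_allow = 31/1260 = 0.0246 K/W
R_glass-fibre batt = R_tot − R_other = 0.01693 K/W
L = R·k·A = 0.01693×0.0403×36.7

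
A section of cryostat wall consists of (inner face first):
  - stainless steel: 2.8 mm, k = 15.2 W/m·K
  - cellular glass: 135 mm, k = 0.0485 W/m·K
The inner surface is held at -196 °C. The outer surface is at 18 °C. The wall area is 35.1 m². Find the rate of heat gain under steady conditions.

Q ≈ 2700 W

Series thermal resistances:
R_stainless steel = L/(kA) = 0.0028/(15.2×35.1) = 5.248×10^-6 K/W
R_cellular glass = L/(kA) = 0.135/(0.0485×35.1) = 0.0793 K/W
R_total = 0.07931 K/W
Q = ΔT / R_total = 214 / 0.07931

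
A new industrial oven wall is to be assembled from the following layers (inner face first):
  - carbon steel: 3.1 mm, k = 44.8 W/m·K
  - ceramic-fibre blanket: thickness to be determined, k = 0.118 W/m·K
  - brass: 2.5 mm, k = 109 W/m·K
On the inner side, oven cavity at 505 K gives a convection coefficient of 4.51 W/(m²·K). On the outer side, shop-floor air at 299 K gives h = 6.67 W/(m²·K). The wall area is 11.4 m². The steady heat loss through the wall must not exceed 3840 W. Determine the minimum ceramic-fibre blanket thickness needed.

L ≈ 28.3 mm

Model the wall as resistances in series:
R_inner film = 1/(h_i·A) = 1/(4.51×11.4) = 0.01945 K/W
R_carbon steel = L/(kA) = 0.0031/(44.8×11.4) = 6.07×10^-6 K/W
R_brass = L/(kA) = 0.0025/(109×11.4) = 2.012×10^-6 K/W
R_outer film = 1/(h_o·A) = 1/(6.67×11.4) = 0.01315 K/W
Sum of the known resistances R_other = 0.03261 K/W
Required total resistance R_tot = ΔT/Q_allow = 206/3840 = 0.05365 K/W
R_ceramic-fibre blanket = R_tot − R_other = 0.02104 K/W
L = R·k·A = 0.02104×0.118×11.4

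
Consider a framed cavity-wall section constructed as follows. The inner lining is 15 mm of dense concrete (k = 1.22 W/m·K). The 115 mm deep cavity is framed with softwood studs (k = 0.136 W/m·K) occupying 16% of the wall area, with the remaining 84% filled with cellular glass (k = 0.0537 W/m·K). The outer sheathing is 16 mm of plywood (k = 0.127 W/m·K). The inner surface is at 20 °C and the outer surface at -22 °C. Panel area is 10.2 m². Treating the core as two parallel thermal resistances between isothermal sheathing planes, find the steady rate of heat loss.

Q ≈ 231 W

Sheathing layers in series; stud and cavity paths in parallel between them.
R_inner = 0.015/(1.22×10.2) = 0.001205 K/W
R_stud  = 0.115/(0.136×0.16×10.2) = 0.5181 K/W
R_cav   = 0.115/(0.0537×0.84×10.2) = 0.2499 K/W
1/R_core = 1/R_stud + 1/R_cav → R_core = 0.1686 K/W
R_outer = 0.016/(0.127×10.2) = 0.01235 K/W
R_total = 0.1822 K/W
Q = ΔT/R_total = 42/0.1822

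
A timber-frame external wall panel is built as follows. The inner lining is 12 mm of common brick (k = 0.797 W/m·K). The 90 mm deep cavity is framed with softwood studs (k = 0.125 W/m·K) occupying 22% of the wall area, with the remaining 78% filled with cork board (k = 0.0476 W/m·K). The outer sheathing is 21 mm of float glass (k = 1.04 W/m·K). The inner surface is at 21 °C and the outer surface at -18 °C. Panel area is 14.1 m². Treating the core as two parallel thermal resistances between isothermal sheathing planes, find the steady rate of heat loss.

Sheathing layers in series; stud and cavity paths in parallel between them.
R_inner = 0.012/(0.797×14.1) = 0.001068 K/W
R_stud  = 0.09/(0.125×0.22×14.1) = 0.2321 K/W
R_cav   = 0.09/(0.0476×0.78×14.1) = 0.1719 K/W
1/R_core = 1/R_stud + 1/R_cav → R_core = 0.09876 K/W
R_outer = 0.021/(1.04×14.1) = 0.001432 K/W
R_total = 0.1013 K/W
Q = ΔT/R_total = 39/0.1013

Q ≈ 385 W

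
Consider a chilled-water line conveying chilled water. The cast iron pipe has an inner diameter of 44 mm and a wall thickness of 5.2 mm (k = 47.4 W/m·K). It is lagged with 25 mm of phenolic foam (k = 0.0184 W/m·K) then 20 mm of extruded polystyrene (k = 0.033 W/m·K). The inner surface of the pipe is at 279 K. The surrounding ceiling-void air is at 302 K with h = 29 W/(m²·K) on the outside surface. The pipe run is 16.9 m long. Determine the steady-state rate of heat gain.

Q ≈ 53.4 W

Radial resistances (cylindrical: R_cond = ln(r_o/r_i)/(2πkL), R_conv = 1/(h·2πrL)):
R_cast iron pipe wall = ln(27.2/22)/(2π×47.4×16.9) = 4.215×10^-5 K/W
R_phenolic foam = ln(52.2/27.2)/(2π×0.0184×16.9) = 0.3336 K/W
R_extruded polystyrene = ln(72.2/52.2)/(2π×0.033×16.9) = 0.09256 K/W
R_outer film = 1/(h_o·2πr_oL) = 1/(29×2π×0.0722×16.9) = 0.004498 K/W
R_total = 0.4307 K/W
Q = ΔT/R_total = 23/0.4307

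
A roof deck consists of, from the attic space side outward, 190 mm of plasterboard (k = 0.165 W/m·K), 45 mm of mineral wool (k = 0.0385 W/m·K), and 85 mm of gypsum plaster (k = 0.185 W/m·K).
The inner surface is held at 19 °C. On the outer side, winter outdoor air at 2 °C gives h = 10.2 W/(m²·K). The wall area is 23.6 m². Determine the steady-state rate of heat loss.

Model the wall as resistances in series:
R_plasterboard = L/(kA) = 0.19/(0.165×23.6) = 0.04879 K/W
R_mineral wool = L/(kA) = 0.045/(0.0385×23.6) = 0.04953 K/W
R_gypsum plaster = L/(kA) = 0.085/(0.185×23.6) = 0.01947 K/W
R_outer film = 1/(h_o·A) = 1/(10.2×23.6) = 0.004154 K/W
R_total = 0.1219 K/W
Q = ΔT / R_total = 17 / 0.1219

Q ≈ 139 W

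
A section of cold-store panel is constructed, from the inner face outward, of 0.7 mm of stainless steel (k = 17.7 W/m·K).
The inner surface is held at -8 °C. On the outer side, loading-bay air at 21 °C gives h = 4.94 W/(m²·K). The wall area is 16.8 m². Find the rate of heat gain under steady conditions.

Series thermal resistances:
R_stainless steel = L/(kA) = 0.0007/(17.7×16.8) = 2.354×10^-6 K/W
R_outer film = 1/(h_o·A) = 1/(4.94×16.8) = 0.01205 K/W
R_total = 0.01205 K/W
Q = ΔT / R_total = 29 / 0.01205

Q ≈ 2410 W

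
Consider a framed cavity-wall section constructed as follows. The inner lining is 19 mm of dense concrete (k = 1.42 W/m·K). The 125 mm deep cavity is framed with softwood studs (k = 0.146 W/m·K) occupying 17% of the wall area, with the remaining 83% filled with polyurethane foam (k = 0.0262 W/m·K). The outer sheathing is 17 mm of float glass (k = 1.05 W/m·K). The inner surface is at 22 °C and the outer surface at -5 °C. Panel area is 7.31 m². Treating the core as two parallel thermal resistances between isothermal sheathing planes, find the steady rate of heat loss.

Sheathing layers in series; stud and cavity paths in parallel between them.
R_inner = 0.019/(1.42×7.31) = 0.00183 K/W
R_stud  = 0.125/(0.146×0.17×7.31) = 0.689 K/W
R_cav   = 0.125/(0.0262×0.83×7.31) = 0.7863 K/W
1/R_core = 1/R_stud + 1/R_cav → R_core = 0.3672 K/W
R_outer = 0.017/(1.05×7.31) = 0.002215 K/W
R_total = 0.3713 K/W
Q = ΔT/R_total = 27/0.3713

Q ≈ 72.7 W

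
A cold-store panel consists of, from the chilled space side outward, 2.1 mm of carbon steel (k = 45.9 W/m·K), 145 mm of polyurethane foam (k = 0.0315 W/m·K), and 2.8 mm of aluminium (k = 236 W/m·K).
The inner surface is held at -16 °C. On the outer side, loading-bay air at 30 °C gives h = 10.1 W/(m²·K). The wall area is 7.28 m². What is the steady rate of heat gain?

Q ≈ 71.2 W

Series thermal resistances:
R_carbon steel = L/(kA) = 0.0021/(45.9×7.28) = 6.285×10^-6 K/W
R_polyurethane foam = L/(kA) = 0.145/(0.0315×7.28) = 0.6323 K/W
R_aluminium = L/(kA) = 0.0028/(236×7.28) = 1.63×10^-6 K/W
R_outer film = 1/(h_o·A) = 1/(10.1×7.28) = 0.0136 K/W
R_total = 0.6459 K/W
Q = ΔT / R_total = 46 / 0.6459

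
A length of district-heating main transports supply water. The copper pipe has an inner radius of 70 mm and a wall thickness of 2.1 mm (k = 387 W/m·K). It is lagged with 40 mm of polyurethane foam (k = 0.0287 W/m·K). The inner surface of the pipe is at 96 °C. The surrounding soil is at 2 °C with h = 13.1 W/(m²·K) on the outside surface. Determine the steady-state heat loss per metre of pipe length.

Per-layer cylindrical resistances, series-summed:
R_copper pipe wall = ln(72.1/70)/(2π×387×1) = 1.216×10^-5 K/W
R_polyurethane foam = ln(112.1/72.1)/(2π×0.0287×1) = 2.447 K/W
R_outer film = 1/(h_o·2πr_oL) = 1/(13.1×2π×0.1121×1) = 0.1084 K/W
R_total = 2.556 K/W
Q = ΔT/R_total = 94/2.556

q′ ≈ 36.8 W/m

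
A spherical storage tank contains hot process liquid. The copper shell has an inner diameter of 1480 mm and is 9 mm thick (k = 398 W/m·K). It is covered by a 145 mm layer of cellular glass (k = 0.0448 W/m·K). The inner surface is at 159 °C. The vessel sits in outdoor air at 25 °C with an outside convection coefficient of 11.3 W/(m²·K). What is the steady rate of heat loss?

Spherical conduction: R = (1/r_in − 1/r_out)/(4πk) per layer; series-sum.
R_copper shell = (1/0.74 − 1/0.749)/(4π×398) = 3.247×10^-6 K/W
R_cellular glass = (1/0.749 − 1/0.894)/(4π×0.0448) = 0.3846 K/W
R_outer film = 1/(h·4πr_o²) = 1/(11.3×4π×0.894²) = 0.008811 K/W
R_total = 0.3935 K/W
Q = ΔT/R_total = 134/0.3935

Q ≈ 341 W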